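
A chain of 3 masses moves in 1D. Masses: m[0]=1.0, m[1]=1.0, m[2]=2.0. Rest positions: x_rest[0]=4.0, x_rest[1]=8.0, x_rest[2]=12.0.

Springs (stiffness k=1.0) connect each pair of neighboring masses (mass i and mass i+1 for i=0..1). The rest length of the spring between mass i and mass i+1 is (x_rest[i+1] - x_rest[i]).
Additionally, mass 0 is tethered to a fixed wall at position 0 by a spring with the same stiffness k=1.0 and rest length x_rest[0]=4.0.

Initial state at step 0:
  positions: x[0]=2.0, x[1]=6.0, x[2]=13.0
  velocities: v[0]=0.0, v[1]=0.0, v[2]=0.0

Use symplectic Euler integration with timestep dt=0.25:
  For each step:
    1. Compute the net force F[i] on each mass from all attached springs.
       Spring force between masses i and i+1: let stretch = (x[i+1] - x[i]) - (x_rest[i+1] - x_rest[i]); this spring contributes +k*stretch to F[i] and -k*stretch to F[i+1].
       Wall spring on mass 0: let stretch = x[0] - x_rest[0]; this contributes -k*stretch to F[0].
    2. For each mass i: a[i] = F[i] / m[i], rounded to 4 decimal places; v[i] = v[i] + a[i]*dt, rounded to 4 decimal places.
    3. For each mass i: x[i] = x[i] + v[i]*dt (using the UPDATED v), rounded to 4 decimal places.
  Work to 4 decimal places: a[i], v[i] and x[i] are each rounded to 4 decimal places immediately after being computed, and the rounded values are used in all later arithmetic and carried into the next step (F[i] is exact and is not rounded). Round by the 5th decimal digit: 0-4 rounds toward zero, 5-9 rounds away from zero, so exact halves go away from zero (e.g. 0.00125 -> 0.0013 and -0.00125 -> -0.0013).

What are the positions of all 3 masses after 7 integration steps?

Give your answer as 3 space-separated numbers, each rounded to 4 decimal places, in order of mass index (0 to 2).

Step 0: x=[2.0000 6.0000 13.0000] v=[0.0000 0.0000 0.0000]
Step 1: x=[2.1250 6.1875 12.9063] v=[0.5000 0.7500 -0.3750]
Step 2: x=[2.3711 6.5410 12.7276] v=[0.9844 1.4141 -0.7149]
Step 3: x=[2.7296 7.0206 12.4806] v=[1.4341 1.9183 -0.9882]
Step 4: x=[3.1857 7.5733 12.1879] v=[1.8245 2.2106 -1.1707]
Step 5: x=[3.7170 8.1402 11.8760] v=[2.1250 2.2674 -1.2475]
Step 6: x=[4.2924 8.6641 11.5724] v=[2.3016 2.0956 -1.2145]
Step 7: x=[4.8728 9.0966 11.3029] v=[2.3214 1.7298 -1.0780]

Answer: 4.8728 9.0966 11.3029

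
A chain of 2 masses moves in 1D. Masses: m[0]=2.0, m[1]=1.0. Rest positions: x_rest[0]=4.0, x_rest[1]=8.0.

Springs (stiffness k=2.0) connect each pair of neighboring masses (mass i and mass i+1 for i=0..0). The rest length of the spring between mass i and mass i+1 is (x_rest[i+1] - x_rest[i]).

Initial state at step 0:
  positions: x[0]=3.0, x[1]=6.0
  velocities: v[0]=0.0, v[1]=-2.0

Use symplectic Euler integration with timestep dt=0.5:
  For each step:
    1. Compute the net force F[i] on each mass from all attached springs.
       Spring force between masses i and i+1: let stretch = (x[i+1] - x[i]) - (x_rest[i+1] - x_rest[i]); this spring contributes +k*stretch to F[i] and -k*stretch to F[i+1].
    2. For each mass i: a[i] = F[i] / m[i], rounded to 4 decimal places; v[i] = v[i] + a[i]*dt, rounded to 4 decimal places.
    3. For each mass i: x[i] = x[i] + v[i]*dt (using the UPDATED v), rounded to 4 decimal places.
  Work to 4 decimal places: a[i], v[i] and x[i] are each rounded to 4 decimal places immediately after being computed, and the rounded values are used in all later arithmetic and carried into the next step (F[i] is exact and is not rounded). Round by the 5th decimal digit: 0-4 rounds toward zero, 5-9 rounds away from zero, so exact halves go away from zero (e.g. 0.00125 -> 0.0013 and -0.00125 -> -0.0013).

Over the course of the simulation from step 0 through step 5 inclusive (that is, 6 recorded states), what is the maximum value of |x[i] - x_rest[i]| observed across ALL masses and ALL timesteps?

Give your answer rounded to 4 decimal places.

Step 0: x=[3.0000 6.0000] v=[0.0000 -2.0000]
Step 1: x=[2.7500 5.5000] v=[-0.5000 -1.0000]
Step 2: x=[2.1875 5.6250] v=[-1.1250 0.2500]
Step 3: x=[1.4844 6.0313] v=[-1.4063 0.8125]
Step 4: x=[0.9180 6.1641] v=[-1.1329 0.2656]
Step 5: x=[0.6631 5.6739] v=[-0.5099 -0.9805]
Max displacement = 3.3369

Answer: 3.3369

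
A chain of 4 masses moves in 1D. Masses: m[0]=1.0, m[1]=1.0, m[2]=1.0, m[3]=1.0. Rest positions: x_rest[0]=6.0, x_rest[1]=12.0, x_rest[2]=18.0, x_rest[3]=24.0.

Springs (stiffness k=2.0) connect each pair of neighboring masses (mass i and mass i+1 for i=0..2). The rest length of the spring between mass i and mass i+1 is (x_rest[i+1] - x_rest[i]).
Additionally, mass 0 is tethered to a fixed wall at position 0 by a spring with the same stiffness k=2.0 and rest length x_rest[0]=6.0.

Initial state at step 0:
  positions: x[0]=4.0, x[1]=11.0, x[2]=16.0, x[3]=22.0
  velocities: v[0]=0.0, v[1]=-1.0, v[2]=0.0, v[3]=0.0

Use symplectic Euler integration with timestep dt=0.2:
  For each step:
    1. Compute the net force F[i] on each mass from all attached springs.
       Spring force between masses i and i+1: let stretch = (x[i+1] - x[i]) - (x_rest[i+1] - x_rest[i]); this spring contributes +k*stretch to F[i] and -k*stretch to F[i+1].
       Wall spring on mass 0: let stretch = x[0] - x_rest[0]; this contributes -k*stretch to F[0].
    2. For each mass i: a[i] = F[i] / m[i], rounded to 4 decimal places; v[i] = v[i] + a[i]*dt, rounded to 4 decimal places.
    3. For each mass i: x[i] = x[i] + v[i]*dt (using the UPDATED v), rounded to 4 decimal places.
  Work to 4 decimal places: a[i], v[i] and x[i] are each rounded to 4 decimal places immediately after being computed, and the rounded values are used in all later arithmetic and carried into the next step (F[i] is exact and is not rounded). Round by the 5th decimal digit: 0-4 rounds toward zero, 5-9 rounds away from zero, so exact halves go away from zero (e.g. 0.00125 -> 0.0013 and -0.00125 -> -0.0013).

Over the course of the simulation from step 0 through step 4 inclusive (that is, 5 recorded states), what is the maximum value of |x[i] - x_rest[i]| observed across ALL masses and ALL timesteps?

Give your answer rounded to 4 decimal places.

Answer: 2.4524

Derivation:
Step 0: x=[4.0000 11.0000 16.0000 22.0000] v=[0.0000 -1.0000 0.0000 0.0000]
Step 1: x=[4.2400 10.6400 16.0800 22.0000] v=[1.2000 -1.8000 0.4000 0.0000]
Step 2: x=[4.6528 10.2032 16.1984 22.0064] v=[2.0640 -2.1840 0.5920 0.0320]
Step 3: x=[5.1374 9.8020 16.3018 22.0282] v=[2.4230 -2.0061 0.5171 0.1088]
Step 4: x=[5.5842 9.5476 16.3433 22.0718] v=[2.2339 -1.2720 0.2077 0.2182]
Max displacement = 2.4524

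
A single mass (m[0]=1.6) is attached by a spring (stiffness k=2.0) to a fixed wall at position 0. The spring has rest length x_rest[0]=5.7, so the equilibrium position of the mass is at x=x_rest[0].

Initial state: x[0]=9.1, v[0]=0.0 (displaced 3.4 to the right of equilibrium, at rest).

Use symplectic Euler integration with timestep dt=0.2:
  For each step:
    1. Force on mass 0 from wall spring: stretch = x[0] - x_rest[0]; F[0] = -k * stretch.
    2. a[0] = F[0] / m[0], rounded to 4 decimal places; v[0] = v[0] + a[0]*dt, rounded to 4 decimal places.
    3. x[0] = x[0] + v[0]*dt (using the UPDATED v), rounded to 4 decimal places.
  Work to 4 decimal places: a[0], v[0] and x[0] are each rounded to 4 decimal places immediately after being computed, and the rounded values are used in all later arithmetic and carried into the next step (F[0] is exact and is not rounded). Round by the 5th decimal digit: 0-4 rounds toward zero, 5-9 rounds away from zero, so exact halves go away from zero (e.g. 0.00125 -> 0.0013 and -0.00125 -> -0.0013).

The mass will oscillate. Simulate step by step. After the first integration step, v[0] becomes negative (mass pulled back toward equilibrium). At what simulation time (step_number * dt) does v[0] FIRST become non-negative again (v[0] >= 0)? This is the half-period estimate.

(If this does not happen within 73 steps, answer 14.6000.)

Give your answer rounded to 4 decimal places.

Answer: 3.0000

Derivation:
Step 0: x=[9.1000] v=[0.0000]
Step 1: x=[8.9300] v=[-0.8500]
Step 2: x=[8.5985] v=[-1.6575]
Step 3: x=[8.1221] v=[-2.3821]
Step 4: x=[7.5246] v=[-2.9876]
Step 5: x=[6.8358] v=[-3.4438]
Step 6: x=[6.0902] v=[-3.7278]
Step 7: x=[5.3251] v=[-3.8254]
Step 8: x=[4.5788] v=[-3.7317]
Step 9: x=[3.8885] v=[-3.4514]
Step 10: x=[3.2888] v=[-2.9985]
Step 11: x=[2.8097] v=[-2.3957]
Step 12: x=[2.4751] v=[-1.6731]
Step 13: x=[2.3017] v=[-0.8669]
Step 14: x=[2.2982] v=[-0.0173]
Step 15: x=[2.4648] v=[0.8332]
First v>=0 after going negative at step 15, time=3.0000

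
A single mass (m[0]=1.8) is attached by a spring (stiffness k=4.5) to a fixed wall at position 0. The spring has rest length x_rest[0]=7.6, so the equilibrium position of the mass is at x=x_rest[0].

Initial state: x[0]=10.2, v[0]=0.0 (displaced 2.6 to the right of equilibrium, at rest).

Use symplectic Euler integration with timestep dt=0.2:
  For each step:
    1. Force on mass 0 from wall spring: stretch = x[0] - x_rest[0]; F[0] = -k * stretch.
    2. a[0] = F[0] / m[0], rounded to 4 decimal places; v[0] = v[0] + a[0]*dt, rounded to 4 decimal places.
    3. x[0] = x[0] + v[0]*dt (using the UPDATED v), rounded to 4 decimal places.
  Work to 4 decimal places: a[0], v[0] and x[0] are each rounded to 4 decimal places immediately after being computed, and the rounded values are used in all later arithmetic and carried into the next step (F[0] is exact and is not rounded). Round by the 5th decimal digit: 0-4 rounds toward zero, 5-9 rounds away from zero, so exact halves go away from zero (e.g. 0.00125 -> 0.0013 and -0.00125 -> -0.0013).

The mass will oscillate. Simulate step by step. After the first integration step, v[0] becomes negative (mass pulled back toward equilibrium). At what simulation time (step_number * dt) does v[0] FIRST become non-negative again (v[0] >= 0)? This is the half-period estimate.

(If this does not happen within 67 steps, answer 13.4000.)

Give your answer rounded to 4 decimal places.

Answer: 2.0000

Derivation:
Step 0: x=[10.2000] v=[0.0000]
Step 1: x=[9.9400] v=[-1.3000]
Step 2: x=[9.4460] v=[-2.4700]
Step 3: x=[8.7674] v=[-3.3930]
Step 4: x=[7.9721] v=[-3.9767]
Step 5: x=[7.1395] v=[-4.1628]
Step 6: x=[6.3530] v=[-3.9325]
Step 7: x=[5.6912] v=[-3.3090]
Step 8: x=[5.2203] v=[-2.3546]
Step 9: x=[4.9874] v=[-1.1647]
Step 10: x=[5.0157] v=[0.1416]
First v>=0 after going negative at step 10, time=2.0000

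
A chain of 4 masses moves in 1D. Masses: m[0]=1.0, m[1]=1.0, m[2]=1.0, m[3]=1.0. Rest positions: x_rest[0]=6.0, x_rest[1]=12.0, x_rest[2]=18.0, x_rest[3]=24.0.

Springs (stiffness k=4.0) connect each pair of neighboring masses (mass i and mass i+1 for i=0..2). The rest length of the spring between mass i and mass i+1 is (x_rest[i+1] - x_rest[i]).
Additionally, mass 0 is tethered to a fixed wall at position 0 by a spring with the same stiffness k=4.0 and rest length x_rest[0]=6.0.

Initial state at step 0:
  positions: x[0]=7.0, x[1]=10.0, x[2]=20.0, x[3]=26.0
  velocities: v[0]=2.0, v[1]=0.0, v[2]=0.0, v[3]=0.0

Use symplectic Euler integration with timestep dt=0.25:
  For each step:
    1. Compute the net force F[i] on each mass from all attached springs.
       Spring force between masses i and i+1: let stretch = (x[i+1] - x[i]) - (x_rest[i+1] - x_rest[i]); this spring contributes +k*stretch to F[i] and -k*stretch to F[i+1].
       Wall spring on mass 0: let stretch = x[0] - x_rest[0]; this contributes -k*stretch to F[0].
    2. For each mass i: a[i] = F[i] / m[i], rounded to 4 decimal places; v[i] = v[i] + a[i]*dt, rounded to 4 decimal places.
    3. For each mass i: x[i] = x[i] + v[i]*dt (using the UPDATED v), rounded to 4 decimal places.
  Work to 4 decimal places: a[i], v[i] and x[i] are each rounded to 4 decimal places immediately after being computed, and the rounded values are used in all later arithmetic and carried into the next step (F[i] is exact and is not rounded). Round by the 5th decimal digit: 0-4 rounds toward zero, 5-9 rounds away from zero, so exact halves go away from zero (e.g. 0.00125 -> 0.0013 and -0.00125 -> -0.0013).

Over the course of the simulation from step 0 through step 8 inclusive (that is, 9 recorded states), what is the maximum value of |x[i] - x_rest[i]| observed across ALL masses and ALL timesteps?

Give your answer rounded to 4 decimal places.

Step 0: x=[7.0000 10.0000 20.0000 26.0000] v=[2.0000 0.0000 0.0000 0.0000]
Step 1: x=[6.5000 11.7500 19.0000 26.0000] v=[-2.0000 7.0000 -4.0000 0.0000]
Step 2: x=[5.6875 14.0000 17.9375 25.7500] v=[-3.2500 9.0000 -4.2500 -1.0000]
Step 3: x=[5.5313 15.1563 17.8438 25.0469] v=[-0.6250 4.6250 -0.3750 -2.8125]
Step 4: x=[6.3985 14.5782 18.8790 24.0430] v=[3.4687 -2.3125 4.1406 -4.0156]
Step 5: x=[7.7110 13.0304 20.1300 23.2481] v=[5.2499 -6.1914 5.0038 -3.1796]
Step 6: x=[8.4256 11.9276 20.3856 23.1737] v=[2.8583 -4.4112 1.0223 -0.2977]
Step 7: x=[7.9093 12.0638 19.2237 23.9023] v=[-2.0653 0.5448 -4.6476 2.9142]
Step 8: x=[6.4543 12.9514 17.4415 24.9612] v=[-5.8201 3.5502 -7.1289 4.2356]
Max displacement = 3.1563

Answer: 3.1563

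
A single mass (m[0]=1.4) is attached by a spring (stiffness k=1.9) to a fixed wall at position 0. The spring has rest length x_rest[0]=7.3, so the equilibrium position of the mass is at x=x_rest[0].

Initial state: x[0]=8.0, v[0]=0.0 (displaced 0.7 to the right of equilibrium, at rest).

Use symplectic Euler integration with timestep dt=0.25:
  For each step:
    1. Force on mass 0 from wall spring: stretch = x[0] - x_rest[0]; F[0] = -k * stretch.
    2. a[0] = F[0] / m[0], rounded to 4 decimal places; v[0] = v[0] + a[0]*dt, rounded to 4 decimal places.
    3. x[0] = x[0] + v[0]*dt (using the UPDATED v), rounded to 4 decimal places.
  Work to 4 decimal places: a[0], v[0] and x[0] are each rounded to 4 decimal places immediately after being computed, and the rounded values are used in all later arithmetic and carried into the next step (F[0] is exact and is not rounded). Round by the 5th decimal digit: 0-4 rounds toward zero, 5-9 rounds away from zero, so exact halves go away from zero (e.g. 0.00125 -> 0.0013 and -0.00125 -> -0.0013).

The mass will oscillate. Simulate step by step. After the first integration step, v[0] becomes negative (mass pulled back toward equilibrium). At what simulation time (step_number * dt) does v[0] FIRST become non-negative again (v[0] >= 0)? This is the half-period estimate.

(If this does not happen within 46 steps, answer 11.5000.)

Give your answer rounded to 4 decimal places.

Step 0: x=[8.0000] v=[0.0000]
Step 1: x=[7.9406] v=[-0.2375]
Step 2: x=[7.8269] v=[-0.4549]
Step 3: x=[7.6685] v=[-0.6337]
Step 4: x=[7.4788] v=[-0.7587]
Step 5: x=[7.2740] v=[-0.8194]
Step 6: x=[7.0714] v=[-0.8106]
Step 7: x=[6.8881] v=[-0.7331]
Step 8: x=[6.7398] v=[-0.5934]
Step 9: x=[6.6390] v=[-0.4033]
Step 10: x=[6.5943] v=[-0.1790]
Step 11: x=[6.6094] v=[0.0604]
First v>=0 after going negative at step 11, time=2.7500

Answer: 2.7500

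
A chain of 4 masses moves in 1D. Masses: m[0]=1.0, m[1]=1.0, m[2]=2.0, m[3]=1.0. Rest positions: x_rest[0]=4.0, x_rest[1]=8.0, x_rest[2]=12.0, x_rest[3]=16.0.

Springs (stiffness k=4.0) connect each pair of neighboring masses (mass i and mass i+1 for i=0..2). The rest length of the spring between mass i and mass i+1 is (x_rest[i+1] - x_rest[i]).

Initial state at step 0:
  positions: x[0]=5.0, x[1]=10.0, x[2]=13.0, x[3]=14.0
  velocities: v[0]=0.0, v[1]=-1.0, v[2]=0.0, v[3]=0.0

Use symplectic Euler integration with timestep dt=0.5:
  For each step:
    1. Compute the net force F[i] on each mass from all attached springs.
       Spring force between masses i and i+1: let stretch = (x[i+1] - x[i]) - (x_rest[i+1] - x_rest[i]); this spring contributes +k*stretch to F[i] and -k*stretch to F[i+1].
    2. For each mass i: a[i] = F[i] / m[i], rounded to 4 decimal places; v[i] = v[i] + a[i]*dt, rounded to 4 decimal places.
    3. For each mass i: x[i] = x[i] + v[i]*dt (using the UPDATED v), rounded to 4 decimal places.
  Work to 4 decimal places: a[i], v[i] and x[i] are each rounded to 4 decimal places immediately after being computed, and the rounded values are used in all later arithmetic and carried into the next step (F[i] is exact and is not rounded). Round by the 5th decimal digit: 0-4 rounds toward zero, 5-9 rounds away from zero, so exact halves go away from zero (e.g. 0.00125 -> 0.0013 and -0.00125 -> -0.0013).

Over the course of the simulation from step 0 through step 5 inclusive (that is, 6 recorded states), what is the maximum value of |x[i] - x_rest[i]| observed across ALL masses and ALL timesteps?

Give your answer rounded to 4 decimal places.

Step 0: x=[5.0000 10.0000 13.0000 14.0000] v=[0.0000 -1.0000 0.0000 0.0000]
Step 1: x=[6.0000 7.5000 12.0000 17.0000] v=[2.0000 -5.0000 -2.0000 6.0000]
Step 2: x=[4.5000 8.0000 11.2500 19.0000] v=[-3.0000 1.0000 -1.5000 4.0000]
Step 3: x=[2.5000 8.2500 12.7500 17.2500] v=[-4.0000 0.5000 3.0000 -3.5000]
Step 4: x=[2.2500 7.2500 14.2500 15.0000] v=[-0.5000 -2.0000 3.0000 -4.5000]
Step 5: x=[3.0000 8.2500 12.6250 16.0000] v=[1.5000 2.0000 -3.2500 2.0000]
Max displacement = 3.0000

Answer: 3.0000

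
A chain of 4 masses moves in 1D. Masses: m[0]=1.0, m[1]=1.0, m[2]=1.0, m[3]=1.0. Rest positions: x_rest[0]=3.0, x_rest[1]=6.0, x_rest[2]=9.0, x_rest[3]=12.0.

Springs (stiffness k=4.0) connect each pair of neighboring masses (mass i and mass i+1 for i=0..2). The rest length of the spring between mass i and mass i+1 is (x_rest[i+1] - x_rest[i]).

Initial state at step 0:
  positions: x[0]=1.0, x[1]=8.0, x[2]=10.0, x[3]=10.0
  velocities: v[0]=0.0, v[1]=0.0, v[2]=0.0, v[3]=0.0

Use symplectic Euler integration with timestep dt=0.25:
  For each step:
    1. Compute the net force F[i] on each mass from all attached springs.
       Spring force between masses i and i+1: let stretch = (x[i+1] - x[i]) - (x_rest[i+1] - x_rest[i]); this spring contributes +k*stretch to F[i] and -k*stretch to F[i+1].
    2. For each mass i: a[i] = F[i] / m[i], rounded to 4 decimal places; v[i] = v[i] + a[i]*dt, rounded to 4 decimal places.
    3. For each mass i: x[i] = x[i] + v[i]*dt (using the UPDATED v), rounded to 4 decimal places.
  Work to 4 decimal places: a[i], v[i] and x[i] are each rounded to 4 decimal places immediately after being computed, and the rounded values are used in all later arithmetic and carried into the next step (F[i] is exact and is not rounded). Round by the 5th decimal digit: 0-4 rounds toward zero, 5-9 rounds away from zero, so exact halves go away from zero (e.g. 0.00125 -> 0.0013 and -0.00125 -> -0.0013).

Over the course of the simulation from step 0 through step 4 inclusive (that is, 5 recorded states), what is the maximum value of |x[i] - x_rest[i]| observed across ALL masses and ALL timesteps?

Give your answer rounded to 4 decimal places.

Answer: 2.3047

Derivation:
Step 0: x=[1.0000 8.0000 10.0000 10.0000] v=[0.0000 0.0000 0.0000 0.0000]
Step 1: x=[2.0000 6.7500 9.5000 10.7500] v=[4.0000 -5.0000 -2.0000 3.0000]
Step 2: x=[3.4375 5.0000 8.6250 11.9375] v=[5.7500 -7.0000 -3.5000 4.7500]
Step 3: x=[4.5156 3.7656 7.6719 13.0469] v=[4.3125 -4.9375 -3.8125 4.4375]
Step 4: x=[4.6562 3.6953 7.0860 13.5625] v=[0.5625 -0.2812 -2.3438 2.0625]
Max displacement = 2.3047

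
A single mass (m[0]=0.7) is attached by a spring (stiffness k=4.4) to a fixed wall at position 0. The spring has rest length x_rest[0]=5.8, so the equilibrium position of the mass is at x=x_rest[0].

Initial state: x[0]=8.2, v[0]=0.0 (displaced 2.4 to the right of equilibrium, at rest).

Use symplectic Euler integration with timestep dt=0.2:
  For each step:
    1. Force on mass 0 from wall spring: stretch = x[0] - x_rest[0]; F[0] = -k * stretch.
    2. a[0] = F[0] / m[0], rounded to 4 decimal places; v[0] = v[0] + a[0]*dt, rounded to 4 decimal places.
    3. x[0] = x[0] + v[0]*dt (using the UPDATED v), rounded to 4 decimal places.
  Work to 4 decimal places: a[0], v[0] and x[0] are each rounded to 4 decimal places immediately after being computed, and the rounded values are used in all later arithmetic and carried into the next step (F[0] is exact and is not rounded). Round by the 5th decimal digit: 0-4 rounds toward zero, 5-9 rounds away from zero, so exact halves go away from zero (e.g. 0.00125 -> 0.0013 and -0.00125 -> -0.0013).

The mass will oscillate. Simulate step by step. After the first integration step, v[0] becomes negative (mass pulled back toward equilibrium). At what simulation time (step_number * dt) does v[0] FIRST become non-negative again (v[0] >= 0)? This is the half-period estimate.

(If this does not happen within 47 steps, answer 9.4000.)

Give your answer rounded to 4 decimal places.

Step 0: x=[8.2000] v=[0.0000]
Step 1: x=[7.5966] v=[-3.0171]
Step 2: x=[6.5415] v=[-5.2757]
Step 3: x=[5.2999] v=[-6.2079]
Step 4: x=[4.1841] v=[-5.5792]
Step 5: x=[3.4745] v=[-3.5478]
Step 6: x=[3.3496] v=[-0.6243]
Step 7: x=[3.8408] v=[2.4562]
First v>=0 after going negative at step 7, time=1.4000

Answer: 1.4000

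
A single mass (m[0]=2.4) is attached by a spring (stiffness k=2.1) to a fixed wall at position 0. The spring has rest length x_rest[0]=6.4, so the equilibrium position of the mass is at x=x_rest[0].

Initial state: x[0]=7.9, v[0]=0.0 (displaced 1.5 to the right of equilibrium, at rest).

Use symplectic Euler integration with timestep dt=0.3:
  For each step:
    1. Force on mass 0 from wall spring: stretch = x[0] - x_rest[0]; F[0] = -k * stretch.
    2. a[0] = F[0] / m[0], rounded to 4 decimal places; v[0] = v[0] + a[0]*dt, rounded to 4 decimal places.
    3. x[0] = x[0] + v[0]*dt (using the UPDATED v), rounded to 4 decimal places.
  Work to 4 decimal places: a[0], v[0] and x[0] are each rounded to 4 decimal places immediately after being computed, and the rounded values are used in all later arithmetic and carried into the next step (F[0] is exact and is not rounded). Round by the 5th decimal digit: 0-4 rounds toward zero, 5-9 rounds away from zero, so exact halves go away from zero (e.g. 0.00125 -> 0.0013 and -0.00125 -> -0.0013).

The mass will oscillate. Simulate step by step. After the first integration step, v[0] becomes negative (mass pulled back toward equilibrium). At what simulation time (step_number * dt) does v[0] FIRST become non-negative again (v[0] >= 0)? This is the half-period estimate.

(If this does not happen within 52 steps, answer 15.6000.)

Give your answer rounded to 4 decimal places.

Answer: 3.6000

Derivation:
Step 0: x=[7.9000] v=[0.0000]
Step 1: x=[7.7819] v=[-0.3938]
Step 2: x=[7.5549] v=[-0.7566]
Step 3: x=[7.2370] v=[-1.0598]
Step 4: x=[6.8532] v=[-1.2795]
Step 5: x=[6.4337] v=[-1.3985]
Step 6: x=[6.0115] v=[-1.4074]
Step 7: x=[5.6199] v=[-1.3054]
Step 8: x=[5.2897] v=[-1.1006]
Step 9: x=[5.0469] v=[-0.8092]
Step 10: x=[4.9107] v=[-0.4540]
Step 11: x=[4.8918] v=[-0.0631]
Step 12: x=[4.9916] v=[0.3328]
First v>=0 after going negative at step 12, time=3.6000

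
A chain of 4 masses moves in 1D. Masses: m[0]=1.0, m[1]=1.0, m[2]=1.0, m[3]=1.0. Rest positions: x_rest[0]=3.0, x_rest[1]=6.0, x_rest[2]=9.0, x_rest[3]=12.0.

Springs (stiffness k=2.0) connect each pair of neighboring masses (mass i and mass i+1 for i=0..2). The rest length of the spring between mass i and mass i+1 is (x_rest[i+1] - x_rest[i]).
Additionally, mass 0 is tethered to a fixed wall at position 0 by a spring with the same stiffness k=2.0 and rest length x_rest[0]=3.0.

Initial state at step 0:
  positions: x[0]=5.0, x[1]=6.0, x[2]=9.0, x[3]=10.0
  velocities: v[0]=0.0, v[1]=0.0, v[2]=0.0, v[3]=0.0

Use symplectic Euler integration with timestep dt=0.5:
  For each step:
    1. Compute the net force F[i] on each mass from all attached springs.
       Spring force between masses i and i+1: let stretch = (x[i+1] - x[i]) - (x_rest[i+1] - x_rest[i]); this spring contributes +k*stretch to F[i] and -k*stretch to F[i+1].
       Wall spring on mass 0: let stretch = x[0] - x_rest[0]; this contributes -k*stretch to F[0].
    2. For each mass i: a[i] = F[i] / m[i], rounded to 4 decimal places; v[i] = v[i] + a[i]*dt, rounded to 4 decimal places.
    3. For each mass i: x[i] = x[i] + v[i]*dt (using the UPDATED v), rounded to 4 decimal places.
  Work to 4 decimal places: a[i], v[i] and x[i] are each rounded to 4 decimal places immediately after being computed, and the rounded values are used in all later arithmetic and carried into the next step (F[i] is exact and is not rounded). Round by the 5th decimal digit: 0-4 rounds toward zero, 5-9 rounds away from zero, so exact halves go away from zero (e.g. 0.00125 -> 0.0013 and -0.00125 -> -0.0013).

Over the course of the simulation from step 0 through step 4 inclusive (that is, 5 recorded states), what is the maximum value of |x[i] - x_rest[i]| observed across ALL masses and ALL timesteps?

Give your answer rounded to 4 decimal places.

Step 0: x=[5.0000 6.0000 9.0000 10.0000] v=[0.0000 0.0000 0.0000 0.0000]
Step 1: x=[3.0000 7.0000 8.0000 11.0000] v=[-4.0000 2.0000 -2.0000 2.0000]
Step 2: x=[1.5000 6.5000 8.0000 12.0000] v=[-3.0000 -1.0000 0.0000 2.0000]
Step 3: x=[1.7500 4.2500 9.2500 12.5000] v=[0.5000 -4.5000 2.5000 1.0000]
Step 4: x=[2.3750 3.2500 9.6250 12.8750] v=[1.2500 -2.0000 0.7500 0.7500]
Max displacement = 2.7500

Answer: 2.7500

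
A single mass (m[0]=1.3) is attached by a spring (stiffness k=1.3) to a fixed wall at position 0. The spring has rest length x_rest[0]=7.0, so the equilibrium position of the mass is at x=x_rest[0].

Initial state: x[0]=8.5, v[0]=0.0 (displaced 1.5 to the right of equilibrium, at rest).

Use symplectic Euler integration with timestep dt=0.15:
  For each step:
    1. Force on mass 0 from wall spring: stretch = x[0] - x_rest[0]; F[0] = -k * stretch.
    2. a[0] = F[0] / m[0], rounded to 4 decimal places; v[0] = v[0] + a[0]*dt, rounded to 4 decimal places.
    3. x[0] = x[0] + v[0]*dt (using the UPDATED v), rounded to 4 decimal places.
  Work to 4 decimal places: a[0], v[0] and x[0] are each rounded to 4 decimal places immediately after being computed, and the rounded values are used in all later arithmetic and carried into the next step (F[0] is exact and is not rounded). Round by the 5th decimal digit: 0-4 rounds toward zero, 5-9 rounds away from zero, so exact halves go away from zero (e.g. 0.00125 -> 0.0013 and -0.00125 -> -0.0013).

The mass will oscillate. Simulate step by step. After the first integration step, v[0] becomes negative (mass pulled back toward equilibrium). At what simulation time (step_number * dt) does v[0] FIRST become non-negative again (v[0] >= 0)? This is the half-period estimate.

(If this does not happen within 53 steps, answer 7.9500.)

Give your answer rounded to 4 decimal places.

Answer: 3.1500

Derivation:
Step 0: x=[8.5000] v=[0.0000]
Step 1: x=[8.4663] v=[-0.2250]
Step 2: x=[8.3996] v=[-0.4449]
Step 3: x=[8.3014] v=[-0.6548]
Step 4: x=[8.1739] v=[-0.8500]
Step 5: x=[8.0200] v=[-1.0261]
Step 6: x=[7.8431] v=[-1.1791]
Step 7: x=[7.6473] v=[-1.3056]
Step 8: x=[7.4369] v=[-1.4027]
Step 9: x=[7.2167] v=[-1.4682]
Step 10: x=[6.9916] v=[-1.5007]
Step 11: x=[6.7667] v=[-1.4994]
Step 12: x=[6.5470] v=[-1.4644]
Step 13: x=[6.3375] v=[-1.3965]
Step 14: x=[6.1429] v=[-1.2971]
Step 15: x=[5.9676] v=[-1.1685]
Step 16: x=[5.8156] v=[-1.0136]
Step 17: x=[5.6902] v=[-0.8359]
Step 18: x=[5.5943] v=[-0.6394]
Step 19: x=[5.5300] v=[-0.4285]
Step 20: x=[5.4988] v=[-0.2080]
Step 21: x=[5.5014] v=[0.0172]
First v>=0 after going negative at step 21, time=3.1500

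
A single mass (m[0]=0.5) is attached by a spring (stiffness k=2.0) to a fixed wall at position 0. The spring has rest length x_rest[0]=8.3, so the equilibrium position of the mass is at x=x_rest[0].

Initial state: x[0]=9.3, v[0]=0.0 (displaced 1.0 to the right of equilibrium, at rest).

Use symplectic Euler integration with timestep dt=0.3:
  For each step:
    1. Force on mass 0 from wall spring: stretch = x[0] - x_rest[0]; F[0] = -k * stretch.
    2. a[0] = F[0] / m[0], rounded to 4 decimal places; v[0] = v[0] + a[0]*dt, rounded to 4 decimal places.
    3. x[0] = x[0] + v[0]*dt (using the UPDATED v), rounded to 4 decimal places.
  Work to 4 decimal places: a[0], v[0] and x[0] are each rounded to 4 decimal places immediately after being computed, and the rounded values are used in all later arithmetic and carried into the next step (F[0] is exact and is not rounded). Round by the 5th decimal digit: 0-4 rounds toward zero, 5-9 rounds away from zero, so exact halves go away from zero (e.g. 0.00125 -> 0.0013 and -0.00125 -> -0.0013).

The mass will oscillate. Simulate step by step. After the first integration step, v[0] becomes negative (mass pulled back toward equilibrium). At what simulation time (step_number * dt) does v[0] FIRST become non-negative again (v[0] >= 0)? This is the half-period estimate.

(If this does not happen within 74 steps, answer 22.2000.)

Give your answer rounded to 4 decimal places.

Step 0: x=[9.3000] v=[0.0000]
Step 1: x=[8.9400] v=[-1.2000]
Step 2: x=[8.3496] v=[-1.9680]
Step 3: x=[7.7414] v=[-2.0275]
Step 4: x=[7.3342] v=[-1.3572]
Step 5: x=[7.2747] v=[-0.1982]
Step 6: x=[7.5844] v=[1.0322]
First v>=0 after going negative at step 6, time=1.8000

Answer: 1.8000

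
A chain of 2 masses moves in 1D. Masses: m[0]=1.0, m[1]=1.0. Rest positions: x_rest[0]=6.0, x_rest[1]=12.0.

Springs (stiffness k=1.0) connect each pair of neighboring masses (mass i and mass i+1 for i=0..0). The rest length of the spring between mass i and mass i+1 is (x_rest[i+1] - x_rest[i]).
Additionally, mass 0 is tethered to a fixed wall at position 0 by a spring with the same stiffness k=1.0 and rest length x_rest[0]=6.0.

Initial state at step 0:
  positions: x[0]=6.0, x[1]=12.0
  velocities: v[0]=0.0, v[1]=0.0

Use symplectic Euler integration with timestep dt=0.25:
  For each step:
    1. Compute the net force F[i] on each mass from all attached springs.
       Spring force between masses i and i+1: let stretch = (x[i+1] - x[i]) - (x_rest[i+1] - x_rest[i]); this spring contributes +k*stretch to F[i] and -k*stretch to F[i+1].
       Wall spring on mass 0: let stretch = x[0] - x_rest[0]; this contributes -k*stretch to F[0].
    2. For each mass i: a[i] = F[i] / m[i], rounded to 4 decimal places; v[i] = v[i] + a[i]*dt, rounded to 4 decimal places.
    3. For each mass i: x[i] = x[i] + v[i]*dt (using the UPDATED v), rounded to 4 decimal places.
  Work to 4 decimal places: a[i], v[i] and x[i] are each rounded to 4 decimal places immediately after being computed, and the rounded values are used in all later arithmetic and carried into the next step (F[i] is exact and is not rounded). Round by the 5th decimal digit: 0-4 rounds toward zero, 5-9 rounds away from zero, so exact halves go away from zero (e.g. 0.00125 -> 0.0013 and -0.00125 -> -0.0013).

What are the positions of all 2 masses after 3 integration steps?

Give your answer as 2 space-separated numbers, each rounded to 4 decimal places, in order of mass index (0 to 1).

Answer: 6.0000 12.0000

Derivation:
Step 0: x=[6.0000 12.0000] v=[0.0000 0.0000]
Step 1: x=[6.0000 12.0000] v=[0.0000 0.0000]
Step 2: x=[6.0000 12.0000] v=[0.0000 0.0000]
Step 3: x=[6.0000 12.0000] v=[0.0000 0.0000]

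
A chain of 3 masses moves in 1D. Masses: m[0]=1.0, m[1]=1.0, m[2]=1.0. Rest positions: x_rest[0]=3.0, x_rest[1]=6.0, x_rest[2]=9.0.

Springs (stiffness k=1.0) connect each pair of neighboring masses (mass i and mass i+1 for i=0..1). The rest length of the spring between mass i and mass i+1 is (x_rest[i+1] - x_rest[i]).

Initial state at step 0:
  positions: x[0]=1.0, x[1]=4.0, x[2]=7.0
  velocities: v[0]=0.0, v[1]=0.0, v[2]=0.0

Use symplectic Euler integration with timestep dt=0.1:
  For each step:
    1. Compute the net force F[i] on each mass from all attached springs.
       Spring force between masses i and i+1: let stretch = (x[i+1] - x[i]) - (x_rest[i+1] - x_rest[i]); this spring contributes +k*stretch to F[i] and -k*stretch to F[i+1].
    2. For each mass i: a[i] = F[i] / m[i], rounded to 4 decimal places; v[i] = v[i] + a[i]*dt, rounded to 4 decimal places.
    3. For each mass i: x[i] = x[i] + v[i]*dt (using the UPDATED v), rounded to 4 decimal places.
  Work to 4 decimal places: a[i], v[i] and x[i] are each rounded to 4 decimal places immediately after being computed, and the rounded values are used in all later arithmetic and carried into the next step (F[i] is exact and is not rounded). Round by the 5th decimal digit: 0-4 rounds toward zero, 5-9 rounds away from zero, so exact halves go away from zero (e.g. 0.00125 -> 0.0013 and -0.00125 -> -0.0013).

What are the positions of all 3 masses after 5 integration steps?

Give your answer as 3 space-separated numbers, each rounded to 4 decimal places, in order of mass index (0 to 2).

Step 0: x=[1.0000 4.0000 7.0000] v=[0.0000 0.0000 0.0000]
Step 1: x=[1.0000 4.0000 7.0000] v=[0.0000 0.0000 0.0000]
Step 2: x=[1.0000 4.0000 7.0000] v=[0.0000 0.0000 0.0000]
Step 3: x=[1.0000 4.0000 7.0000] v=[0.0000 0.0000 0.0000]
Step 4: x=[1.0000 4.0000 7.0000] v=[0.0000 0.0000 0.0000]
Step 5: x=[1.0000 4.0000 7.0000] v=[0.0000 0.0000 0.0000]

Answer: 1.0000 4.0000 7.0000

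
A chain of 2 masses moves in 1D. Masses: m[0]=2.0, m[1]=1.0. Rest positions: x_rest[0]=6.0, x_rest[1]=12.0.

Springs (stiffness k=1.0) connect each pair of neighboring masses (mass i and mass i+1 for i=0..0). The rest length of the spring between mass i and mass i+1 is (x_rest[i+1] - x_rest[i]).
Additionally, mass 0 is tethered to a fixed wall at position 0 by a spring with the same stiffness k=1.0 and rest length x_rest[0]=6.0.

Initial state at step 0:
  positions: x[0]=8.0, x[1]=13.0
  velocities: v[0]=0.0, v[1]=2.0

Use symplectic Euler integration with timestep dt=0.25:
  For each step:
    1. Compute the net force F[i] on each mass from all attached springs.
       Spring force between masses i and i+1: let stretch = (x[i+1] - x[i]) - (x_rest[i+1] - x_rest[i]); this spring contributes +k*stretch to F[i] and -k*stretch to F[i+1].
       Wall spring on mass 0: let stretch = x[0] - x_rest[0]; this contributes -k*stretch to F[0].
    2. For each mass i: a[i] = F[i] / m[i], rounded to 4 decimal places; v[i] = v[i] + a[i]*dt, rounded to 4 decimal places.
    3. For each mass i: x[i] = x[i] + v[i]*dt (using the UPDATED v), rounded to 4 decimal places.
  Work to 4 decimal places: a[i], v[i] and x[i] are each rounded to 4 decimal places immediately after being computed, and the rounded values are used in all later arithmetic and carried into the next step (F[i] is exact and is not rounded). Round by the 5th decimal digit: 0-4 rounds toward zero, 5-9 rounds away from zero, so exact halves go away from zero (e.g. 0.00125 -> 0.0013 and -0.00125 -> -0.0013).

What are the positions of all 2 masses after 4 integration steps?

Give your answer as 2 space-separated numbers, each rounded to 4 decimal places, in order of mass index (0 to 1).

Answer: 7.3189 15.1909

Derivation:
Step 0: x=[8.0000 13.0000] v=[0.0000 2.0000]
Step 1: x=[7.9063 13.5625] v=[-0.3750 2.2500]
Step 2: x=[7.7422 14.1465] v=[-0.6563 2.3360]
Step 3: x=[7.5363 14.7052] v=[-0.8236 2.2349]
Step 4: x=[7.3189 15.1909] v=[-0.8695 1.9427]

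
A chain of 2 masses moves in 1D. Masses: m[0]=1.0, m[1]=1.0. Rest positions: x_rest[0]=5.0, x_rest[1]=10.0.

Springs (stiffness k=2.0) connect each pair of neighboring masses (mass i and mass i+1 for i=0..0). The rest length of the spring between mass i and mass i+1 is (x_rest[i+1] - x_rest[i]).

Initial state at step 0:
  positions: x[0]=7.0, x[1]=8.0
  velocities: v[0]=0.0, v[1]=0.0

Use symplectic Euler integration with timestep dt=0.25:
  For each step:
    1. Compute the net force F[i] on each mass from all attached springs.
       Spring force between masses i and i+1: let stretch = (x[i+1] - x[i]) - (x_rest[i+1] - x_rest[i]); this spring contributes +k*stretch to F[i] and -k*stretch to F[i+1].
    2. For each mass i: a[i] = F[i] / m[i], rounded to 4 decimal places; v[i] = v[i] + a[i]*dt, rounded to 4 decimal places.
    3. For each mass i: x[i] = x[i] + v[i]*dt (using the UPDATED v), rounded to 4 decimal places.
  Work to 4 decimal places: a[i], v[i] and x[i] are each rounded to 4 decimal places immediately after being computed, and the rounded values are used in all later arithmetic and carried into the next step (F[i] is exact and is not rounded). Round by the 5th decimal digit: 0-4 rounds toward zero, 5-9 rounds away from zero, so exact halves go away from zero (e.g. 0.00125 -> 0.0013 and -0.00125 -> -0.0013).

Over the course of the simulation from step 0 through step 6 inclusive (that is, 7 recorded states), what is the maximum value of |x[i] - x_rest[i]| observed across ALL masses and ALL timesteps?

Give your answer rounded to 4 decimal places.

Answer: 2.0445

Derivation:
Step 0: x=[7.0000 8.0000] v=[0.0000 0.0000]
Step 1: x=[6.5000 8.5000] v=[-2.0000 2.0000]
Step 2: x=[5.6250 9.3750] v=[-3.5000 3.5000]
Step 3: x=[4.5938 10.4063] v=[-4.1250 4.1250]
Step 4: x=[3.6641 11.3360] v=[-3.7188 3.7188]
Step 5: x=[3.0684 11.9317] v=[-2.3829 2.3829]
Step 6: x=[2.9556 12.0445] v=[-0.4513 0.4513]
Max displacement = 2.0445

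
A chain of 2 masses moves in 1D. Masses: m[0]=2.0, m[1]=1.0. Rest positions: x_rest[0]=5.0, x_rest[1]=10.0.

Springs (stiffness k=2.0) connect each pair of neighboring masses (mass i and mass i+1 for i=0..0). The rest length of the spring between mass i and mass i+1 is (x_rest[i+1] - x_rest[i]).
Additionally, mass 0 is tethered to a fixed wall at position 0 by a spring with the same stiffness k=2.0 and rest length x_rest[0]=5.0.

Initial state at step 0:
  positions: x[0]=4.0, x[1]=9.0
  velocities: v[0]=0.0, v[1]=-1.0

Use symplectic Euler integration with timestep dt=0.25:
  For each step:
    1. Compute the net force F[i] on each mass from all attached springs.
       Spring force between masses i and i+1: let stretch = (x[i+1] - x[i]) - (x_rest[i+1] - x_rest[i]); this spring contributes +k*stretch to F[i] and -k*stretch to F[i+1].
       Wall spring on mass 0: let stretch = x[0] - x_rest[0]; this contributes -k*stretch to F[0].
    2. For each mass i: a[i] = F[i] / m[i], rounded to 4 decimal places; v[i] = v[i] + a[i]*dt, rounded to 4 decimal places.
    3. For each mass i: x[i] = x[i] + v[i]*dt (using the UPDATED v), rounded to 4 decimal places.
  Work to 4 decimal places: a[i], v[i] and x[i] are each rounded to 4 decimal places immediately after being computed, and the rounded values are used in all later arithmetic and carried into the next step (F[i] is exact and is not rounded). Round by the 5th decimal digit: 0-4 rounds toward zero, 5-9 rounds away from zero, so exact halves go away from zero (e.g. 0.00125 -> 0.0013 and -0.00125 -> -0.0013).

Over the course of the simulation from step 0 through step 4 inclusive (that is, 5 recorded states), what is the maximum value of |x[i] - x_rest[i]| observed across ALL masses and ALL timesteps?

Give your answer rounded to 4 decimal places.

Step 0: x=[4.0000 9.0000] v=[0.0000 -1.0000]
Step 1: x=[4.0625 8.7500] v=[0.2500 -1.0000]
Step 2: x=[4.1641 8.5391] v=[0.4063 -0.8438]
Step 3: x=[4.2789 8.4063] v=[0.4590 -0.5313]
Step 4: x=[4.3842 8.3826] v=[0.4211 -0.0950]
Max displacement = 1.6174

Answer: 1.6174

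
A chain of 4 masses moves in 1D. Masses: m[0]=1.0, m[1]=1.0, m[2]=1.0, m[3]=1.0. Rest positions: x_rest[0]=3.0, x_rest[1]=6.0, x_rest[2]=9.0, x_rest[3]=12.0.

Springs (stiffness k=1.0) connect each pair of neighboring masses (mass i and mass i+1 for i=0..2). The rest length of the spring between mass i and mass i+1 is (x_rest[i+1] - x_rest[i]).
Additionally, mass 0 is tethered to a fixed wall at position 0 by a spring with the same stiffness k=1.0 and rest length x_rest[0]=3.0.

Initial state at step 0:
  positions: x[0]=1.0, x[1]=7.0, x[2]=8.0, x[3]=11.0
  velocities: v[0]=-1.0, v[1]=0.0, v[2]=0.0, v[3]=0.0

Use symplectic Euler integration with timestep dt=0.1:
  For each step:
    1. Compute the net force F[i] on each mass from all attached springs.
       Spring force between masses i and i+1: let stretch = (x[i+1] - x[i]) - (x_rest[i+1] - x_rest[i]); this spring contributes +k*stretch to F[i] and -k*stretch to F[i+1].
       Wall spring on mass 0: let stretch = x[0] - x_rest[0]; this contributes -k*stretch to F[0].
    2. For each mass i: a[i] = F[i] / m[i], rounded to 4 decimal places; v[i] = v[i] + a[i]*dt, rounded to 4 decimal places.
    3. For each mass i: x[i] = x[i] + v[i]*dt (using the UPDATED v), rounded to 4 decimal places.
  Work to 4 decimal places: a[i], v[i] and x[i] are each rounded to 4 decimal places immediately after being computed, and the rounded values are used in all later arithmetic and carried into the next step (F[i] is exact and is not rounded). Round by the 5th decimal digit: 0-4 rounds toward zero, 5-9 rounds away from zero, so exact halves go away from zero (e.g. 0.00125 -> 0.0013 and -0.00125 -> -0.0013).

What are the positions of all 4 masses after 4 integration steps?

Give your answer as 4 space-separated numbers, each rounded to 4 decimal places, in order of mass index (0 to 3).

Step 0: x=[1.0000 7.0000 8.0000 11.0000] v=[-1.0000 0.0000 0.0000 0.0000]
Step 1: x=[0.9500 6.9500 8.0200 11.0000] v=[-0.5000 -0.5000 0.2000 0.0000]
Step 2: x=[0.9505 6.8507 8.0591 11.0002] v=[0.0050 -0.9930 0.3910 0.0020]
Step 3: x=[1.0005 6.7045 8.1155 11.0010] v=[0.5000 -1.4622 0.5643 0.0079]
Step 4: x=[1.0975 6.5154 8.1867 11.0029] v=[0.9704 -1.8915 0.7118 0.0194]

Answer: 1.0975 6.5154 8.1867 11.0029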